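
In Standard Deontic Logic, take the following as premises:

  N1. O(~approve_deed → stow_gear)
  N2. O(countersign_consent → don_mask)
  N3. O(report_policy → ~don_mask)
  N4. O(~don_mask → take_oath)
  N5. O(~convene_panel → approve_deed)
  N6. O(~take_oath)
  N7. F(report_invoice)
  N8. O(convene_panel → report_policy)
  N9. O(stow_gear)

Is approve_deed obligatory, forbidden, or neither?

From premise 6 we have O(~take_oath).
The contrapositive of premise 4 (O(~don_mask → take_oath)) is O(~take_oath → don_mask), and O(~take_oath) is already established, so O(don_mask).
The contrapositive of premise 3 (O(report_policy → ~don_mask)) is O(don_mask → ~report_policy), and O(don_mask) is already established, so O(~report_policy).
Premise 8, O(convene_panel → report_policy), contraposes to O(~report_policy → ~convene_panel); with O(~report_policy) we get O(~convene_panel).
With premise 5, O(~convene_panel → approve_deed), the K-axiom yields O(approve_deed).
Premises 1, 2, 7, 9 do not contribute to this derivation.
Hence approve_deed is obligatory.

Obligatory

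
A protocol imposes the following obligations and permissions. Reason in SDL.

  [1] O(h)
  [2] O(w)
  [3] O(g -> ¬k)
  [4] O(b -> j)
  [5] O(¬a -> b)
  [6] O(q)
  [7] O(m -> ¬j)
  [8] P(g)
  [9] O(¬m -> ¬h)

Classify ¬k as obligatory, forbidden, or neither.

Premise 3 is O(g -> ¬k), but O(g) is not derivable from the premises (the permission P(g) asserts only ¬O(¬g), not O(g)), so it does not yield O(¬k).
No premise or chain of K-axiom applications forces O(¬k), and none forces O(k). So ¬k is neither obligatory nor forbidden under these norms.

Neither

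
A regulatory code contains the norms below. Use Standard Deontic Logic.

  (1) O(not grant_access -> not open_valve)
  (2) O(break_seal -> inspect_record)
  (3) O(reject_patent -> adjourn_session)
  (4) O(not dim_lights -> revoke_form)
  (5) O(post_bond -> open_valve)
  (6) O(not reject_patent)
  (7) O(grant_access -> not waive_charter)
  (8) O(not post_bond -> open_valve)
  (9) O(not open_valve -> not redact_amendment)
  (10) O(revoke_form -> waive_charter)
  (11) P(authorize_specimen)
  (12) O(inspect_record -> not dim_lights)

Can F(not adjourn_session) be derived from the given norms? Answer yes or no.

No

Premise 3 is O(reject_patent -> adjourn_session), but O(reject_patent) is not derivable from the premises, so it does not yield O(adjourn_session).
No other premise forces O(adjourn_session). An ideal world satisfying every premise can still have not adjourn_session true, so F(not adjourn_session) is not derivable.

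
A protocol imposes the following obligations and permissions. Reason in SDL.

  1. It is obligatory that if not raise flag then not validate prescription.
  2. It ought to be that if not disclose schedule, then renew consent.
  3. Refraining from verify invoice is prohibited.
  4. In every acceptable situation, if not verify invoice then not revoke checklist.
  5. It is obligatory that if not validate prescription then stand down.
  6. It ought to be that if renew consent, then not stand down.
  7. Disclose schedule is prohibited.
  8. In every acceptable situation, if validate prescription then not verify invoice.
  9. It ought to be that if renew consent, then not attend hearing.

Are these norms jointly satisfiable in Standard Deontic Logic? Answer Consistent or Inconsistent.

Premise 3, F(¬verify_invoice), is equivalent to O(verify_invoice).
Premise 8, O(validate_prescription → ¬verify_invoice), contraposes to O(verify_invoice → ¬validate_prescription); with O(verify_invoice) we get O(¬validate_prescription).
Premise 5 is O(¬validate_prescription → stand_down); since O(¬validate_prescription), deontic closure gives O(stand_down).
Premise 6, O(renew_consent → ¬stand_down), contraposes to O(stand_down → ¬renew_consent); with O(stand_down) we get O(¬renew_consent).
Premise 2, O(¬disclose_schedule → renew_consent), contraposes to O(¬renew_consent → disclose_schedule); with O(¬renew_consent) we get O(disclose_schedule).
But premise 7, F(disclose_schedule), means O(¬disclose_schedule).
We now have both O(disclose_schedule) and O(¬disclose_schedule) — disclose_schedule is simultaneously obligatory and forbidden, violating the D-axiom.

Inconsistent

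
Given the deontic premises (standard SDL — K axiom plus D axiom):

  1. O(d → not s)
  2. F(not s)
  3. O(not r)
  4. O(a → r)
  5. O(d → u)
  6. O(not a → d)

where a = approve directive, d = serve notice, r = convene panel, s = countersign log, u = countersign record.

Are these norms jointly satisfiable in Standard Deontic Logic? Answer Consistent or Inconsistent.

Premise 2 is F(not s), i.e. O(s).
Premise 1, O(d → not s), contraposes to O(s → not d); with O(s) we get O(not d).
Premise 6, O(not a → d), contraposes to O(not d → a); with O(not d) we get O(a).
From O(a) and premise 4, O(a → r), we obtain O(r).
But premise 3 directly asserts O(not r).
We now have both O(r) and O(not r) — r is simultaneously obligatory and forbidden, violating the D-axiom.

Inconsistent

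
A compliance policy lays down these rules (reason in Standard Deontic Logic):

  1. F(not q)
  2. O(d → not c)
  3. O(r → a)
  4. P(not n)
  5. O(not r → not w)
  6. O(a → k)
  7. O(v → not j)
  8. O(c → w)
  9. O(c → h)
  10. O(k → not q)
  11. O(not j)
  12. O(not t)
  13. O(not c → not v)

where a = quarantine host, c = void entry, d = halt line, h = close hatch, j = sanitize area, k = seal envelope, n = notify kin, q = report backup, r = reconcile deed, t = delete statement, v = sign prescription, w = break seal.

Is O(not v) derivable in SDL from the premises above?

Yes

Premise 1 is F(not q), i.e. O(q).
Premise 10 is O(k → not q); contrapositively O(q → not k). Since O(q) holds, K gives O(not k).
Premise 6 is O(a → k); contrapositively O(not k → not a). Since O(not k) holds, K gives O(not a).
Premise 3, O(r → a), contraposes to O(not a → not r); with O(not a) we get O(not r).
Premise 5 is O(not r → not w); since O(not r), deontic closure gives O(not w).
Premise 8, O(c → w), contraposes to O(not w → not c); with O(not w) we get O(not c).
Applying K to premise 13 (O(not c → not v)) and O(not c) yields O(not v).
Premises 2, 4, 7, 9, 11, 12 do not contribute to this derivation.
So O(not v) follows.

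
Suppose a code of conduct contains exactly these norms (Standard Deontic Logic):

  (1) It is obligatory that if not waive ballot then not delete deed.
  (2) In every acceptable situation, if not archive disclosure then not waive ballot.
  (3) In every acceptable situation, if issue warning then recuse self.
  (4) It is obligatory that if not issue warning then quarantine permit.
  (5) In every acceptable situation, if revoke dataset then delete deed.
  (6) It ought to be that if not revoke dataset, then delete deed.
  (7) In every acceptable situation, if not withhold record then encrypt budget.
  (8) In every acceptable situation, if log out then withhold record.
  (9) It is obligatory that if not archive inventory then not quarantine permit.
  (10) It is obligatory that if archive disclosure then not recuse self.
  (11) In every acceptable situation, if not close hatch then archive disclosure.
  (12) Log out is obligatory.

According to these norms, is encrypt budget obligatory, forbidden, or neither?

Neither

Premise 7 is O(¬withhold_record → encrypt_budget), but O(¬withhold_record) is not derivable from the premises, so it does not yield O(encrypt_budget).
No premise or chain of K-axiom applications forces O(encrypt_budget), and none forces O(¬encrypt_budget). So encrypt_budget is neither obligatory nor forbidden under these norms.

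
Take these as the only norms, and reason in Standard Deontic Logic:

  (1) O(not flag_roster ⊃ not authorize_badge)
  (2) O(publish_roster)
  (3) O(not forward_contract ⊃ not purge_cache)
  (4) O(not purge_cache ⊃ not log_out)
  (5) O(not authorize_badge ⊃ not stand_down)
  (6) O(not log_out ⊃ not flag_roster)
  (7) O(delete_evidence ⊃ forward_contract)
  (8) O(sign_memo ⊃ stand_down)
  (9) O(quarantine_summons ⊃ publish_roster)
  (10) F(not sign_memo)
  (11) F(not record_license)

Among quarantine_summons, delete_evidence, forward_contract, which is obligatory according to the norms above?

Premise 10, F(not sign_memo), is equivalent to O(sign_memo).
Applying K to premise 8 (O(sign_memo ⊃ stand_down)) and O(sign_memo) yields O(stand_down).
Premise 5 is O(not authorize_badge ⊃ not stand_down); contrapositively O(stand_down ⊃ authorize_badge). Since O(stand_down) holds, K gives O(authorize_badge).
Premise 1 is O(not flag_roster ⊃ not authorize_badge); contrapositively O(authorize_badge ⊃ flag_roster). Since O(authorize_badge) holds, K gives O(flag_roster).
The contrapositive of premise 6 (O(not log_out ⊃ not flag_roster)) is O(flag_roster ⊃ log_out), and O(flag_roster) is already established, so O(log_out).
Premise 4 is O(not purge_cache ⊃ not log_out); contrapositively O(log_out ⊃ purge_cache). Since O(log_out) holds, K gives O(purge_cache).
Premise 3, O(not forward_contract ⊃ not purge_cache), contraposes to O(purge_cache ⊃ forward_contract); with O(purge_cache) we get O(forward_contract).
So O(forward_contract) holds — forward_contract is obligatory. None of the other listed options is made obligatory by any chain of premises.

forward_contract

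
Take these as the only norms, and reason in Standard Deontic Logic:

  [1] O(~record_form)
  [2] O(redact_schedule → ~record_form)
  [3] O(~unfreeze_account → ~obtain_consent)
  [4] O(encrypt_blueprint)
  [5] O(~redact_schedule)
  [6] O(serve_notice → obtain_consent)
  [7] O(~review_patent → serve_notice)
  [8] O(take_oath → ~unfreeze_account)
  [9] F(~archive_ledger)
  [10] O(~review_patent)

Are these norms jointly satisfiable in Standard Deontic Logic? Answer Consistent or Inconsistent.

Premise 2 is O(redact_schedule → ~record_form); even if O(~record_form) held, inferring O(redact_schedule) would be affirming the consequent — invalid.
So O(redact_schedule) is not derivable, and the apparent clash with O(~redact_schedule) does not arise.
A world satisfying every obligation exists (e.g. archive_ledger=true, encrypt_blueprint=true, obtain_consent=true, record_form=false, redact_schedule=false, review_patent=false, serve_notice=true, take_oath=false, unfreeze_account=true); no atom is both obligatory and forbidden, so the set is consistent.

Consistent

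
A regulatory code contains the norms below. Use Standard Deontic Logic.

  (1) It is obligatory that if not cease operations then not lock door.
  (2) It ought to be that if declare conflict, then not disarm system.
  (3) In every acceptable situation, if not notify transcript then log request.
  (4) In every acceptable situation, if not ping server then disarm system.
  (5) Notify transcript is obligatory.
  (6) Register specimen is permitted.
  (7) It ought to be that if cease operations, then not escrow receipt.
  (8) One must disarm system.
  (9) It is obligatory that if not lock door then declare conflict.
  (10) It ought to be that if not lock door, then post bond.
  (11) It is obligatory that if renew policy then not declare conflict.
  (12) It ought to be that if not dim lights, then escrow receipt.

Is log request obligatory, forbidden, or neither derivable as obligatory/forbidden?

Premise 3 is O(¬notify_transcript → log_request), but O(¬notify_transcript) is not derivable from the premises, so it does not yield O(log_request).
No premise or chain of K-axiom applications forces O(log_request), and none forces O(¬log_request). So log_request is neither obligatory nor forbidden under these norms.

Neither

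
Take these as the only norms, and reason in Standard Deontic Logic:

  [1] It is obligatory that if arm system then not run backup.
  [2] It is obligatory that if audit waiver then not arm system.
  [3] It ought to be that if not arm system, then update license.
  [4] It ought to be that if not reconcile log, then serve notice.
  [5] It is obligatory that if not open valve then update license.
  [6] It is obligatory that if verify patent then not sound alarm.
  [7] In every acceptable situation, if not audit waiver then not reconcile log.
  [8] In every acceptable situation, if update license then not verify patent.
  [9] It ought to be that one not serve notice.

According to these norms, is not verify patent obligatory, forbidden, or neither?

Obligatory

From premise 9 we have O(¬serve_notice).
Premise 4 is O(¬reconcile_log → serve_notice); contrapositively O(¬serve_notice → reconcile_log). Since O(¬serve_notice) holds, K gives O(reconcile_log).
The contrapositive of premise 7 (O(¬audit_waiver → ¬reconcile_log)) is O(reconcile_log → audit_waiver), and O(reconcile_log) is already established, so O(audit_waiver).
Premise 2 is O(audit_waiver → ¬arm_system); since O(audit_waiver), deontic closure gives O(¬arm_system).
Premise 3 is O(¬arm_system → update_license); since O(¬arm_system), deontic closure gives O(update_license).
With premise 8, O(update_license → ¬verify_patent), the K-axiom yields O(¬verify_patent).
Premises 1, 5, 6 do not contribute to this derivation.
Hence ¬verify_patent is obligatory.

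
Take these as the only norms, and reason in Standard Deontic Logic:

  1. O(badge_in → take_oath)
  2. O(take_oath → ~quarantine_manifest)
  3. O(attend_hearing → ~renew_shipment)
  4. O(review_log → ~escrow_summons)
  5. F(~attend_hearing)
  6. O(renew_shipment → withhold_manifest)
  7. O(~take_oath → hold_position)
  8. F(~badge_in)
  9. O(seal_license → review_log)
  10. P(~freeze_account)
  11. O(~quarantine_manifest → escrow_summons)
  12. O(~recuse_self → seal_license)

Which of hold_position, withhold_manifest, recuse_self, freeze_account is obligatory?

recuse_self

F(~badge_in) at premise 8 means O(badge_in).
Premise 1 is O(badge_in → take_oath); since O(badge_in), deontic closure gives O(take_oath).
With premise 2, O(take_oath → ~quarantine_manifest), the K-axiom yields O(~quarantine_manifest).
With premise 11, O(~quarantine_manifest → escrow_summons), the K-axiom yields O(escrow_summons).
The contrapositive of premise 4 (O(review_log → ~escrow_summons)) is O(escrow_summons → ~review_log), and O(escrow_summons) is already established, so O(~review_log).
Premise 9 is O(seal_license → review_log); contrapositively O(~review_log → ~seal_license). Since O(~review_log) holds, K gives O(~seal_license).
Premise 12 is O(~recuse_self → seal_license); contrapositively O(~seal_license → recuse_self). Since O(~seal_license) holds, K gives O(recuse_self).
So O(recuse_self) holds — recuse_self is obligatory. None of the other listed options is made obligatory by any chain of premises.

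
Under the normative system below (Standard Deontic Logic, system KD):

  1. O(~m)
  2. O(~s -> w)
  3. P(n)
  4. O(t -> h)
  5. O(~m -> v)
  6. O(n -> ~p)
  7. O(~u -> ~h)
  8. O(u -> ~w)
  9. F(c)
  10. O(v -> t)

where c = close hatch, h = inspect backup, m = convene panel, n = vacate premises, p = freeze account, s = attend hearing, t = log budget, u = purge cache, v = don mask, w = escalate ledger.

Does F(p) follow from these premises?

Premise 6 is O(n -> ~p), but O(n) is not derivable from the premises (the permission P(n) asserts only ~O(~n), not O(n)), so it does not yield O(~p).
No other premise forces O(~p). An ideal world satisfying every premise can still have p true, so F(p) is not derivable.

No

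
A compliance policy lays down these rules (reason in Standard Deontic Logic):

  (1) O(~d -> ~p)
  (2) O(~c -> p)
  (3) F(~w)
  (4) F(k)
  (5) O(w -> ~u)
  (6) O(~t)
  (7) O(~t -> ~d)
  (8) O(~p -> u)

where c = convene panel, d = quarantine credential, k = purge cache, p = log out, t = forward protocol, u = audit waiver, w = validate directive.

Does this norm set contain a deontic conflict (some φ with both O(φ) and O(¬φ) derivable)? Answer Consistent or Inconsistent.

Premise 3, F(~w), is equivalent to O(w).
Premise 5 is O(w -> ~u); since O(w), deontic closure gives O(~u).
Premise 8 is O(~p -> u); contrapositively O(~u -> p). Since O(~u) holds, K gives O(p).
Premise 1 is O(~d -> ~p); contrapositively O(p -> d). Since O(p) holds, K gives O(d).
Premise 7 is O(~t -> ~d); contrapositively O(d -> t). Since O(d) holds, K gives O(t).
But premise 6 directly asserts O(~t).
We now have both O(t) and O(~t) — t is simultaneously obligatory and forbidden, violating the D-axiom.

Inconsistent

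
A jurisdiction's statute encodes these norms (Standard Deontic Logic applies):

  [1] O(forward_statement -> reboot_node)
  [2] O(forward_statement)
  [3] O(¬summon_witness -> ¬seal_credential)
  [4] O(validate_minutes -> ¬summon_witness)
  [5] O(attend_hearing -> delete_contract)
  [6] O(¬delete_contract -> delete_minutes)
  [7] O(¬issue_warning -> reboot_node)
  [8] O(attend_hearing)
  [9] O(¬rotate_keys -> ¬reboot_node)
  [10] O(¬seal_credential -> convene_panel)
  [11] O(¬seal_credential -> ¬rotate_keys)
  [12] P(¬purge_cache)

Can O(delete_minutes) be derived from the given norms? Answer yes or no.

No

Premise 6 is O(¬delete_contract -> delete_minutes), but O(¬delete_contract) is not derivable from the premises, so it does not yield O(delete_minutes).
No other premise forces O(delete_minutes). An ideal world satisfying every premise can still have delete_minutes false, so O(delete_minutes) is not derivable.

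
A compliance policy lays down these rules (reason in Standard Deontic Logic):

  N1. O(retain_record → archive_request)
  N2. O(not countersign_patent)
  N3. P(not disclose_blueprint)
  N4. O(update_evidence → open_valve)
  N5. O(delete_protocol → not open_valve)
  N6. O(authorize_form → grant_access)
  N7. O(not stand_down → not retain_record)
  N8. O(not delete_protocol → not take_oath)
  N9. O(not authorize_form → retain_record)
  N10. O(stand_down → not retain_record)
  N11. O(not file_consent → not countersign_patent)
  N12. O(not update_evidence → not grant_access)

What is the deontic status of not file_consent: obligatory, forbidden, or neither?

Premise 11 is O(not file_consent → not countersign_patent); even if O(not countersign_patent) held, inferring O(not file_consent) would be affirming the consequent — invalid.
No premise or chain of K-axiom applications forces O(not file_consent), and none forces O(file_consent). So not file_consent is neither obligatory nor forbidden under these norms.

Neither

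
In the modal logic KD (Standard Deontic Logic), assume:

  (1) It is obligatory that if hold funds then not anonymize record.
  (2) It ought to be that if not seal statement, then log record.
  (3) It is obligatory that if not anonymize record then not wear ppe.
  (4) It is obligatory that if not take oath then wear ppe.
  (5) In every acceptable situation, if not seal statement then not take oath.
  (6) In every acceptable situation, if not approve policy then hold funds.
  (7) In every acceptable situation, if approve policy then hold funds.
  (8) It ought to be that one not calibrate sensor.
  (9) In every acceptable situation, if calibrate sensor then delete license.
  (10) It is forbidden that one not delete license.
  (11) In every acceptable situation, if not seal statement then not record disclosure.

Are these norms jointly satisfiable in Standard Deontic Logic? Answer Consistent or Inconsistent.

Premise 9 is O(calibrate_sensor → delete_license); even if O(delete_license) held, inferring O(calibrate_sensor) would be affirming the consequent — invalid.
So O(calibrate_sensor) is not derivable, and the apparent clash with O(¬calibrate_sensor) does not arise.
A world satisfying every obligation exists (e.g. anonymize_record=false, approve_policy=false, calibrate_sensor=false, delete_license=true, hold_funds=true, log_record=false, record_disclosure=false, seal_statement=true, take_oath=true, wear_ppe=false); no atom is both obligatory and forbidden, so the set is consistent.

Consistent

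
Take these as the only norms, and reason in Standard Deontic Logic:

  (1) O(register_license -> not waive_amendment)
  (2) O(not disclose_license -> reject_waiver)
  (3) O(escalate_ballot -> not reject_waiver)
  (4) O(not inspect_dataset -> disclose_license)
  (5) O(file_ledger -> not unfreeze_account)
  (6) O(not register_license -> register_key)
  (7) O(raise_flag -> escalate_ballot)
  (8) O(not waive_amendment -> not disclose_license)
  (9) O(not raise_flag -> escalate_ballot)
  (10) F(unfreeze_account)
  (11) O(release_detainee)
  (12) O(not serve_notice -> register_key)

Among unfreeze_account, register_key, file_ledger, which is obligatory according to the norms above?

register_key

Premises 7 and 9 cover both cases: O(raise_flag -> escalate_ballot) and O(not raise_flag -> escalate_ballot). Since raise_flag ∨ not raise_flag is a tautology, O(escalate_ballot) follows.
Applying K to premise 3 (O(escalate_ballot -> not reject_waiver)) and O(escalate_ballot) yields O(not reject_waiver).
Premise 2 is O(not disclose_license -> reject_waiver); contrapositively O(not reject_waiver -> disclose_license). Since O(not reject_waiver) holds, K gives O(disclose_license).
The contrapositive of premise 8 (O(not waive_amendment -> not disclose_license)) is O(disclose_license -> waive_amendment), and O(disclose_license) is already established, so O(waive_amendment).
Premise 1, O(register_license -> not waive_amendment), contraposes to O(waive_amendment -> not register_license); with O(waive_amendment) we get O(not register_license).
From O(not register_license) and premise 6, O(not register_license -> register_key), we obtain O(register_key).
So O(register_key) holds — register_key is obligatory. None of the other listed options is made obligatory by any chain of premises.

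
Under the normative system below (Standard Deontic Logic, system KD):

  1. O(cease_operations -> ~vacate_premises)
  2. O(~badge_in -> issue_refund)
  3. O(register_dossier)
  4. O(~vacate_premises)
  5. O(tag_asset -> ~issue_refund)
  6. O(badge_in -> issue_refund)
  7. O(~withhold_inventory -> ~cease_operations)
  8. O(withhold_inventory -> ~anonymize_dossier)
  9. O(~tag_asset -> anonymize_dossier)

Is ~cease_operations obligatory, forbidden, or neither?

Obligatory

Premises 2 and 6 are O(~badge_in -> issue_refund) and O(badge_in -> issue_refund); every ideal world satisfies ~badge_in or badge_in, so in either case issue_refund holds — hence O(issue_refund).
Premise 5, O(tag_asset -> ~issue_refund), contraposes to O(issue_refund -> ~tag_asset); with O(issue_refund) we get O(~tag_asset).
With premise 9, O(~tag_asset -> anonymize_dossier), the K-axiom yields O(anonymize_dossier).
The contrapositive of premise 8 (O(withhold_inventory -> ~anonymize_dossier)) is O(anonymize_dossier -> ~withhold_inventory), and O(anonymize_dossier) is already established, so O(~withhold_inventory).
From O(~withhold_inventory) and premise 7, O(~withhold_inventory -> ~cease_operations), we obtain O(~cease_operations).
Premises 1, 3, 4 do not contribute to this derivation.
Hence ~cease_operations is obligatory.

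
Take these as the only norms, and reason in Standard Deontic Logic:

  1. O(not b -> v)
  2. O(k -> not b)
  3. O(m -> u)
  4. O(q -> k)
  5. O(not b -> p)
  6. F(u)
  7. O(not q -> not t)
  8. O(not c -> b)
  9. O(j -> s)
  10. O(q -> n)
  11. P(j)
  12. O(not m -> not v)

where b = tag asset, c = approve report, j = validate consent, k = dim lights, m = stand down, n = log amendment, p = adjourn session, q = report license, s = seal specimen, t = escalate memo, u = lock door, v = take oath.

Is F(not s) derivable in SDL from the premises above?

Premise 9 is O(j -> s), but O(j) is not derivable from the premises (the permission P(j) asserts only not O(not j), not O(j)), so it does not yield O(s).
No other premise forces O(s). An ideal world satisfying every premise can still have not s true, so F(not s) is not derivable.

No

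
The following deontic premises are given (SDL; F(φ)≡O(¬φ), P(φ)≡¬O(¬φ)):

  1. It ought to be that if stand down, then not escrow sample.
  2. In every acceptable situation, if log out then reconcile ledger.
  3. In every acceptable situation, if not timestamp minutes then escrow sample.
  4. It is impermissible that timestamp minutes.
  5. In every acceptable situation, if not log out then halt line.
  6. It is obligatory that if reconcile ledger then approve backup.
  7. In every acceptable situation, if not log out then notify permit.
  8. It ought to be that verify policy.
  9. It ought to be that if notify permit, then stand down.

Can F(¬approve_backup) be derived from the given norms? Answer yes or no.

Yes

F(timestamp_minutes) at premise 4 means O(¬timestamp_minutes).
With premise 3, O(¬timestamp_minutes → escrow_sample), the K-axiom yields O(escrow_sample).
Premise 1 is O(stand_down → ¬escrow_sample); contrapositively O(escrow_sample → ¬stand_down). Since O(escrow_sample) holds, K gives O(¬stand_down).
Premise 9 is O(notify_permit → stand_down); contrapositively O(¬stand_down → ¬notify_permit). Since O(¬stand_down) holds, K gives O(¬notify_permit).
The contrapositive of premise 7 (O(¬log_out → notify_permit)) is O(¬notify_permit → log_out), and O(¬notify_permit) is already established, so O(log_out).
With premise 2, O(log_out → reconcile_ledger), the K-axiom yields O(reconcile_ledger).
From O(reconcile_ledger) and premise 6, O(reconcile_ledger → approve_backup), we obtain O(approve_backup).
Premises 5, 8 do not contribute to this derivation.
So O(approve_backup) holds, i.e. F(¬approve_backup). The claim follows.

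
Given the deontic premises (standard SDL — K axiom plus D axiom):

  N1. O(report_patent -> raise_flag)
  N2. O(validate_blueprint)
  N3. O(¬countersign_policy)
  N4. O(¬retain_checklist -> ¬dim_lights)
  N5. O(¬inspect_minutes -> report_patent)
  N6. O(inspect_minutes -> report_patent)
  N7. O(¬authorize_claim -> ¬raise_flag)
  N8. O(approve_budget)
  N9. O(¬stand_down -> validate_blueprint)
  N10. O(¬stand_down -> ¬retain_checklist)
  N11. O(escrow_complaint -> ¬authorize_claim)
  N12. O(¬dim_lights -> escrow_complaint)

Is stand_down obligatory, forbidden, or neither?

Obligatory

Premises 5 and 6 cover both cases: O(¬inspect_minutes -> report_patent) and O(inspect_minutes -> report_patent). Since ¬inspect_minutes ∨ inspect_minutes is a tautology, O(report_patent) follows.
Applying K to premise 1 (O(report_patent -> raise_flag)) and O(report_patent) yields O(raise_flag).
Premise 7, O(¬authorize_claim -> ¬raise_flag), contraposes to O(raise_flag -> authorize_claim); with O(raise_flag) we get O(authorize_claim).
The contrapositive of premise 11 (O(escrow_complaint -> ¬authorize_claim)) is O(authorize_claim -> ¬escrow_complaint), and O(authorize_claim) is already established, so O(¬escrow_complaint).
The contrapositive of premise 12 (O(¬dim_lights -> escrow_complaint)) is O(¬escrow_complaint -> dim_lights), and O(¬escrow_complaint) is already established, so O(dim_lights).
The contrapositive of premise 4 (O(¬retain_checklist -> ¬dim_lights)) is O(dim_lights -> retain_checklist), and O(dim_lights) is already established, so O(retain_checklist).
Premise 10, O(¬stand_down -> ¬retain_checklist), contraposes to O(retain_checklist -> stand_down); with O(retain_checklist) we get O(stand_down).
Premises 2, 3, 8, 9 do not contribute to this derivation.
Hence stand_down is obligatory.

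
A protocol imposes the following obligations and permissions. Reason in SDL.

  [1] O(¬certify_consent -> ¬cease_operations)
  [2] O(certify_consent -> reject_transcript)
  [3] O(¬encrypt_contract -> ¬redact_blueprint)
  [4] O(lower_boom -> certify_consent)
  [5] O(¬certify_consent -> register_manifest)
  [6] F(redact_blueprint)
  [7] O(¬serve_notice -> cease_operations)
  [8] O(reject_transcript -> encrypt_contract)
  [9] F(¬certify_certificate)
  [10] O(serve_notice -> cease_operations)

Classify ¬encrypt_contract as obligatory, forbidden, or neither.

Forbidden

By case analysis on ¬serve_notice: premise 7 gives O(¬serve_notice -> cease_operations) and premise 10 gives O(serve_notice -> cease_operations), so O(cease_operations) either way.
Premise 1, O(¬certify_consent -> ¬cease_operations), contraposes to O(cease_operations -> certify_consent); with O(cease_operations) we get O(certify_consent).
From O(certify_consent) and premise 2, O(certify_consent -> reject_transcript), we obtain O(reject_transcript).
Applying K to premise 8 (O(reject_transcript -> encrypt_contract)) and O(reject_transcript) yields O(encrypt_contract).
Premises 3, 4, 5, 6, 9 do not contribute to this derivation.
Thus O(encrypt_contract), which is F(¬encrypt_contract): ¬encrypt_contract is forbidden.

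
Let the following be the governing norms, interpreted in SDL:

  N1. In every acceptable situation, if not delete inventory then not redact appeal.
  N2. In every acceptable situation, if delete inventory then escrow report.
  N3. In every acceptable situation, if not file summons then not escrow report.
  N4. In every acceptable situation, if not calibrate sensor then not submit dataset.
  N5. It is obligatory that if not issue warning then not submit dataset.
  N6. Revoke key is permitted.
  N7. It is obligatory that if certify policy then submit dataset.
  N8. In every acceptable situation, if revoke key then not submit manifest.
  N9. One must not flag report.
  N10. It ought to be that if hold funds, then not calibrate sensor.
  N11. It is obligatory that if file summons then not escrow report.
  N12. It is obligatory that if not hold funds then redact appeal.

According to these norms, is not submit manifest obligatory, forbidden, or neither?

Premise 8 is O(revoke_key → ¬submit_manifest), but O(revoke_key) is not derivable from the premises (the permission P(revoke_key) asserts only ¬O(¬revoke_key), not O(revoke_key)), so it does not yield O(¬submit_manifest).
No premise or chain of K-axiom applications forces O(¬submit_manifest), and none forces O(submit_manifest). So ¬submit_manifest is neither obligatory nor forbidden under these norms.

Neither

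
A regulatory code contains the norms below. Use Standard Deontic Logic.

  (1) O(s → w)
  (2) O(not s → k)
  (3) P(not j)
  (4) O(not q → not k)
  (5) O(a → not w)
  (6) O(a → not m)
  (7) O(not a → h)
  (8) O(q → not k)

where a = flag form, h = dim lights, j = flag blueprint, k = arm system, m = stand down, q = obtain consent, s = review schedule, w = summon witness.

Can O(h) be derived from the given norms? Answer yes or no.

By case analysis on q: premise 8 gives O(q → not k) and premise 4 gives O(not q → not k), so O(not k) either way.
Premise 2 is O(not s → k); contrapositively O(not k → s). Since O(not k) holds, K gives O(s).
With premise 1, O(s → w), the K-axiom yields O(w).
Premise 5 is O(a → not w); contrapositively O(w → not a). Since O(w) holds, K gives O(not a).
From O(not a) and premise 7, O(not a → h), we obtain O(h).
Premises 3, 6 do not contribute to this derivation.
So O(h) follows.

Yes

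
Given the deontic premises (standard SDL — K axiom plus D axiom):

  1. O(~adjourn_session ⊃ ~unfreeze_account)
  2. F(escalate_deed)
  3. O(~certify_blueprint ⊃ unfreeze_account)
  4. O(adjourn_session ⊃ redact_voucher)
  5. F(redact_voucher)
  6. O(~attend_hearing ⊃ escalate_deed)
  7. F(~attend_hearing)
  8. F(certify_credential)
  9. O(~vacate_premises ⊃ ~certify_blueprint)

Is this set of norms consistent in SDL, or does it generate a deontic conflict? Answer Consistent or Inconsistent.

Consistent

Premise 6 is O(~attend_hearing ⊃ escalate_deed), but O(~attend_hearing) is not derivable from the premises, so it does not yield O(escalate_deed).
So O(escalate_deed) is not derivable, and the apparent clash with O(~escalate_deed) does not arise.
A world satisfying every obligation exists (e.g. adjourn_session=false, attend_hearing=true, certify_blueprint=true, certify_credential=false, escalate_deed=false, redact_voucher=false, unfreeze_account=false, vacate_premises=true); no atom is both obligatory and forbidden, so the set is consistent.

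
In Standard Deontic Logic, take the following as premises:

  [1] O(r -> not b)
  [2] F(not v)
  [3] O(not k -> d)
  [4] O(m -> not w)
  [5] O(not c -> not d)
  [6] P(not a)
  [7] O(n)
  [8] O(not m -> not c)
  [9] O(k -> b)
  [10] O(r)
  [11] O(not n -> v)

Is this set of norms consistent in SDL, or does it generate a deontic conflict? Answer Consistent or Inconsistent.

Premise 11 is O(not n -> v); even if O(v) held, inferring O(not n) would be affirming the consequent — invalid.
So O(not n) is not derivable, and the apparent clash with O(n) does not arise.
A world satisfying every obligation exists (e.g. a=false, b=false, c=true, d=true, k=false, m=true, n=true, r=true, v=true, w=false); no atom is both obligatory and forbidden, so the set is consistent.

Consistent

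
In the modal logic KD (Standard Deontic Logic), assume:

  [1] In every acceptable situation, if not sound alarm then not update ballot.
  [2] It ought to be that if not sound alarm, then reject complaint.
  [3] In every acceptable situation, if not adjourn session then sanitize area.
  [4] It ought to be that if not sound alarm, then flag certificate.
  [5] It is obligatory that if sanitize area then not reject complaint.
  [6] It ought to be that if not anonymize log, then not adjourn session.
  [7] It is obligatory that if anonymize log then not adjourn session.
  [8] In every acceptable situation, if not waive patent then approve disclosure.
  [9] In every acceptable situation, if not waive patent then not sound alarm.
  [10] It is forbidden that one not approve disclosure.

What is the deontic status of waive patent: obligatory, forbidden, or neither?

Obligatory

Premises 7 and 6 cover both cases: O(anonymize_log → ¬adjourn_session) and O(¬anonymize_log → ¬adjourn_session). Since anonymize_log ∨ ¬anonymize_log is a tautology, O(¬adjourn_session) follows.
Premise 3 is O(¬adjourn_session → sanitize_area); since O(¬adjourn_session), deontic closure gives O(sanitize_area).
With premise 5, O(sanitize_area → ¬reject_complaint), the K-axiom yields O(¬reject_complaint).
The contrapositive of premise 2 (O(¬sound_alarm → reject_complaint)) is O(¬reject_complaint → sound_alarm), and O(¬reject_complaint) is already established, so O(sound_alarm).
Premise 9, O(¬waive_patent → ¬sound_alarm), contraposes to O(sound_alarm → waive_patent); with O(sound_alarm) we get O(waive_patent).
Premises 1, 4, 8, 10 do not contribute to this derivation.
Hence waive_patent is obligatory.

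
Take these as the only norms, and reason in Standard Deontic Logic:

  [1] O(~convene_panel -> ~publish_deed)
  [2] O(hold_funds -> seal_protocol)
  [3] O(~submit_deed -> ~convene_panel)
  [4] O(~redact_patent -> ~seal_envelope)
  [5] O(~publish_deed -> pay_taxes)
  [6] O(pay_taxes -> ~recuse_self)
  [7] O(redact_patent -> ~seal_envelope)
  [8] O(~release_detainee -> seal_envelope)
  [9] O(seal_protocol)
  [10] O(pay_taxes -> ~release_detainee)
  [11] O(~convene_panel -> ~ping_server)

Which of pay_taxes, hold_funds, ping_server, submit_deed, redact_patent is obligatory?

By case analysis on redact_patent: premise 7 gives O(redact_patent -> ~seal_envelope) and premise 4 gives O(~redact_patent -> ~seal_envelope), so O(~seal_envelope) either way.
Premise 8, O(~release_detainee -> seal_envelope), contraposes to O(~seal_envelope -> release_detainee); with O(~seal_envelope) we get O(release_detainee).
Premise 10, O(pay_taxes -> ~release_detainee), contraposes to O(release_detainee -> ~pay_taxes); with O(release_detainee) we get O(~pay_taxes).
The contrapositive of premise 5 (O(~publish_deed -> pay_taxes)) is O(~pay_taxes -> publish_deed), and O(~pay_taxes) is already established, so O(publish_deed).
Premise 1 is O(~convene_panel -> ~publish_deed); contrapositively O(publish_deed -> convene_panel). Since O(publish_deed) holds, K gives O(convene_panel).
The contrapositive of premise 3 (O(~submit_deed -> ~convene_panel)) is O(convene_panel -> submit_deed), and O(convene_panel) is already established, so O(submit_deed).
So O(submit_deed) holds — submit_deed is obligatory. None of the other listed options is made obligatory by any chain of premises.

submit_deed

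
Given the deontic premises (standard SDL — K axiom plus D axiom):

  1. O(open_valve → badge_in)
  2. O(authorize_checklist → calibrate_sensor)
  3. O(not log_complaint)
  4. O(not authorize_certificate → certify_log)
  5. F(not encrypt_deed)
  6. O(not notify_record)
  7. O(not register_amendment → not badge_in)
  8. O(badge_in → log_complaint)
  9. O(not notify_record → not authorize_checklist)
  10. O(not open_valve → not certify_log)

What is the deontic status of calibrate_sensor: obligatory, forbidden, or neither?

Neither

Premise 2 is O(authorize_checklist → calibrate_sensor), but O(authorize_checklist) is not derivable from the premises, so it does not yield O(calibrate_sensor).
No premise or chain of K-axiom applications forces O(calibrate_sensor), and none forces O(not calibrate_sensor). So calibrate_sensor is neither obligatory nor forbidden under these norms.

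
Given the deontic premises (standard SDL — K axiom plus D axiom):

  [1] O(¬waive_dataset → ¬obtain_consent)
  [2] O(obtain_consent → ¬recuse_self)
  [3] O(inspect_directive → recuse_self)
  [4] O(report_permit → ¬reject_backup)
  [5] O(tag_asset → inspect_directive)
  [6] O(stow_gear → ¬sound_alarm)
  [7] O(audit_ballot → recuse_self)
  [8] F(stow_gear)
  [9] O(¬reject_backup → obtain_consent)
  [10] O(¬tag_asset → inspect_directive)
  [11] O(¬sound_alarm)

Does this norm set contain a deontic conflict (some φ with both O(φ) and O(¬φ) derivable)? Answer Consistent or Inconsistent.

Premise 6 is O(stow_gear → ¬sound_alarm); even if O(¬sound_alarm) held, inferring O(stow_gear) would be affirming the consequent — invalid.
So O(stow_gear) is not derivable, and the apparent clash with O(¬stow_gear) does not arise.
A world satisfying every obligation exists (e.g. audit_ballot=false, inspect_directive=true, obtain_consent=false, recuse_self=true, reject_backup=true, report_permit=false, sound_alarm=false, stow_gear=false, tag_asset=false, waive_dataset=false); no atom is both obligatory and forbidden, so the set is consistent.

Consistent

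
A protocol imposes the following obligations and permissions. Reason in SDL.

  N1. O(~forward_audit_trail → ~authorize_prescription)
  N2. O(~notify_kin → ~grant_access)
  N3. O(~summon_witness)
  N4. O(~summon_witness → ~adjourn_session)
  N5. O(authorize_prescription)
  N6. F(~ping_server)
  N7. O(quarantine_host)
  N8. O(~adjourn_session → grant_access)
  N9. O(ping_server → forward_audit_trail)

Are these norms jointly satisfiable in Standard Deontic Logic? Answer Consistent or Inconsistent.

Consistent

Premise 1 is O(~forward_audit_trail → ~authorize_prescription), but O(~forward_audit_trail) is not derivable from the premises, so it does not yield O(~authorize_prescription).
So O(~authorize_prescription) is not derivable, and the apparent clash with O(authorize_prescription) does not arise.
A world satisfying every obligation exists (e.g. adjourn_session=false, authorize_prescription=true, forward_audit_trail=true, grant_access=true, notify_kin=true, ping_server=true, quarantine_host=true, summon_witness=false); no atom is both obligatory and forbidden, so the set is consistent.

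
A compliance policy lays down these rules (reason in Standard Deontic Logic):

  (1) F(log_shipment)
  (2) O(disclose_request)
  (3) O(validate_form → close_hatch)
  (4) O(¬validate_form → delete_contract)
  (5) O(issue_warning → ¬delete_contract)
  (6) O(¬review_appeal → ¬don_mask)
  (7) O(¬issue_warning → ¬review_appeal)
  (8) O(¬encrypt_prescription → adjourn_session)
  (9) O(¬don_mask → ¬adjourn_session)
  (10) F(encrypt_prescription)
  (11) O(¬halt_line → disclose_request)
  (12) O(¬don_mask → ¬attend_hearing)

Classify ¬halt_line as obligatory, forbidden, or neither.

Neither

Premise 11 is O(¬halt_line → disclose_request); even if O(disclose_request) held, inferring O(¬halt_line) would be affirming the consequent — invalid.
No premise or chain of K-axiom applications forces O(¬halt_line), and none forces O(halt_line). So ¬halt_line is neither obligatory nor forbidden under these norms.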